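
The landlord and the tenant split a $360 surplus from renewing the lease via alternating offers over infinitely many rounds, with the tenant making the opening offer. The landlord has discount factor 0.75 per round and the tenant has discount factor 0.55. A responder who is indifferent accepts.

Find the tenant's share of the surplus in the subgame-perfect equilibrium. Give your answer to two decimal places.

In a stationary SPE each proposer offers the other exactly their discounted continuation value.
If the tenant keeps x when proposing and the landlord keeps y when proposing, then x = 360 − 0.75y and y = 360 − 0.55x.
Solving: x = 360(1 − 0.75) / (1 − 0.55·0.75) = 90 / 0.5875 ≈ 153.1915.
The landlord gets 360 − 153.1915 ≈ 206.8085.

153.19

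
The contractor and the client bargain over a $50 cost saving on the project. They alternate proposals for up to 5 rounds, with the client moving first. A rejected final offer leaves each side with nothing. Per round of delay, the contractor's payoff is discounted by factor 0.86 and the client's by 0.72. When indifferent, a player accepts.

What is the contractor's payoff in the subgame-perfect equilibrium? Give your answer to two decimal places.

Round 5 (the client proposes): the contractor will accept anything ≥ 0, so the client offers 0 and keeps 50.
Round 4 (the contractor proposes): the client can get 50 next round, worth 0.72 × 50 = 36 now; the contractor offers that and keeps 14.
Round 3 (the client proposes): the contractor can get 14 next round, worth 0.86 × 14 = 12.04 now; the client offers that and keeps 37.96.
Round 2 (the contractor proposes): the client can get 37.96 next round, worth 0.72 × 37.96 = 27.3312 now. The contractor offers 27.3312 and keeps 50 − 27.3312 = 22.6688.
Round 1 (the client proposes): the contractor can get 22.6688 next round, worth 0.86 × 22.6688 = 19.495168 now. The client offers 19.495168 and keeps 50 − 19.495168 = 30.504832.

19.50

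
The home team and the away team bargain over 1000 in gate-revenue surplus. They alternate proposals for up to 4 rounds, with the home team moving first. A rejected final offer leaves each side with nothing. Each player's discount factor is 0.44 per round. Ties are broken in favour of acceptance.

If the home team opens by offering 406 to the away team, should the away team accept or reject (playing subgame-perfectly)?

Accept

Round 4 (the away team proposes): rejection yields 0 for the home team; the away team offers 0 and keeps 1000.
Round 3 (the home team proposes): the away team can get 1000 next round, worth 0.44 × 1000 = 440 now. The home team offers 440 and keeps 1000 − 440 = 560.
Round 2 (the away team proposes): the home team can get 560 next round, worth 0.44 × 560 = 246.4 now; the away team offers that and keeps 753.6.
So by rejecting in round 1, the away team gets 753.6 next round, worth 0.44 × 753.6 = 331.584 now.
Offer 406 ≥ 331.584, so the away team accepts.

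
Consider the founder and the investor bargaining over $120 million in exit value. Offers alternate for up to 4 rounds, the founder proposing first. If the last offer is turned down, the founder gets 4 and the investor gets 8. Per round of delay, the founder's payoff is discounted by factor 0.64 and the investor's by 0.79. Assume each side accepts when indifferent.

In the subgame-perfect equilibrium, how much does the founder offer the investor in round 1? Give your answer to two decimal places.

80.46

By backward induction:
Round 4 (the investor proposes): the founder gets 4 if talks fail, so the investor offers 4 and keeps 116.
Round 3 (the founder proposes): the investor can get 116 next round, worth 0.79 × 116 = 91.64 now; the founder offers that and keeps 28.36.
Round 2 (the investor proposes): the founder can get 28.36 next round, worth 0.64 × 28.36 = 18.1504 now, so the investor offers 18.1504, keeping 101.8496.
Round 1 (the founder proposes): the investor can get 101.8496 next round, worth 0.79 × 101.8496 = 80.461184 now; the founder offers that and keeps 39.538816.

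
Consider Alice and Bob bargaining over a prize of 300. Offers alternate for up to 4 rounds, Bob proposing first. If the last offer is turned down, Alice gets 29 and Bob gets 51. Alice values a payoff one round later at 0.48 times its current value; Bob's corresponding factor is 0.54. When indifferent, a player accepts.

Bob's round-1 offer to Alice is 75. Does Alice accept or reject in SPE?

Work out Alice's continuation value if the offer is rejected.
Round 4 (Alice proposes): Bob gets 51 if talks fail, so Alice offers 51 and keeps 249.
Round 3 (Bob proposes): Alice can get 249 next round, worth 0.48 × 249 = 119.52 now, so Bob offers 119.52, keeping 180.48.
Round 2 (Alice proposes): Bob can get 180.48 next round, worth 0.54 × 180.48 = 97.4592 now. Alice offers 97.4592 and keeps 300 − 97.4592 = 202.5408.
So by rejecting in round 1, Alice gets 202.5408 next round, worth 0.48 × 202.5408 = 97.219584 now.
Offer 75 < 97.219584, so Alice rejects.

Reject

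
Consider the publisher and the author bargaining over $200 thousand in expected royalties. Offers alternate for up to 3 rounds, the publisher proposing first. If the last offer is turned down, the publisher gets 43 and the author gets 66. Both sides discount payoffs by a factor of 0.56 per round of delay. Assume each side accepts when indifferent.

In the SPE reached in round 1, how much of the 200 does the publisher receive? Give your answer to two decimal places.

Solve by backward induction from round 3.
Round 3 (the publisher proposes): the author gets 66 if talks fail, so the publisher offers 66 and keeps 134.
Round 2 (the author proposes): the publisher can get 134 next round, worth 0.56 × 134 = 75.04 now; the author offers that and keeps 124.96.
Round 1 (the publisher proposes): the author can get 124.96 next round, worth 0.56 × 124.96 = 69.9776 now; the publisher offers that and keeps 130.0224.

130.02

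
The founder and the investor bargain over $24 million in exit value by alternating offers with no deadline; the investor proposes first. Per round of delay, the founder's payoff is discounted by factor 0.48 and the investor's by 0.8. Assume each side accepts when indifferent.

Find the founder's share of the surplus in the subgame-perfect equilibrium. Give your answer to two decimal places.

In a stationary SPE each proposer offers the other exactly their discounted continuation value.
If the investor keeps x when proposing and the founder keeps y when proposing, then x = 24 − 0.48y and y = 24 − 0.8x.
Solving: x = 24(1 − 0.48) / (1 − 0.8·0.48) = 12.48 / 0.616 ≈ 20.2597.
The founder gets 24 − 20.2597 ≈ 3.7403.

3.74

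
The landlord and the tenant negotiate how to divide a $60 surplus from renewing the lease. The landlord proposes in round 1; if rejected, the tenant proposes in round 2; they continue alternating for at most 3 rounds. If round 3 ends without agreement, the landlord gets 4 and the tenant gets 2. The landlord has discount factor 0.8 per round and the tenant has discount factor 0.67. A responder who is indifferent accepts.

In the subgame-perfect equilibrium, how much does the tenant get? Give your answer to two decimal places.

9.11

Solve by backward induction from round 3.
Round 3 (the landlord proposes): the tenant gets 2 if talks fail, so the landlord offers 2 and keeps 58.
Round 2 (the tenant proposes): the landlord can get 58 next round, worth 0.8 × 58 = 46.4 now. The tenant offers 46.4 and keeps 60 − 46.4 = 13.6.
Round 1 (the landlord proposes): the tenant can get 13.6 next round, worth 0.67 × 13.6 = 9.112 now. The landlord offers 9.112 and keeps 60 − 9.112 = 50.888.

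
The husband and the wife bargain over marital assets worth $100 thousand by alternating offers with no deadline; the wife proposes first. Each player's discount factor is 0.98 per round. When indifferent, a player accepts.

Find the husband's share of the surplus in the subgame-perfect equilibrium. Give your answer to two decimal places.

49.49

When the wife proposes, the husband accepts any offer worth at least 0.98 times what the husband would get by proposing next round; and vice versa.
This gives x = 100 − 0.98y and y = 100 − 0.98x, where x and y are each side's share when it proposes.
Hence (1 − 0.98·0.98)x = 100(1 − 0.98), i.e. 0.0396·x = 2.
x ≈ 50.5051; the husband's share is 100 − x ≈ 49.4949.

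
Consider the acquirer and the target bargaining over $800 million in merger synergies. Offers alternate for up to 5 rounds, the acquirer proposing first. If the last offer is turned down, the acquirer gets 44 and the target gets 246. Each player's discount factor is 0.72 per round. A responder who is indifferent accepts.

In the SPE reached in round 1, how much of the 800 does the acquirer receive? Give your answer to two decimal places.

489.00

Solve by backward induction from round 5.
Round 5 (the acquirer proposes): the target gets 246 if talks fail, so the acquirer offers 246 and keeps 554.
Round 4 (the target proposes): the acquirer can get 554 next round, worth 0.72 × 554 = 398.88 now; the target offers that and keeps 401.12.
Round 3 (the acquirer proposes): the target can get 401.12 next round, worth 0.72 × 401.12 = 288.8064 now, so the acquirer offers 288.8064, keeping 511.1936.
Round 2 (the target proposes): the acquirer can get 511.1936 next round, worth 0.72 × 511.1936 = 368.059392 now, so the target offers 368.059392, keeping 431.940608.
Round 1 (the acquirer proposes): the target can get 431.940608 next round, worth 0.72 × 431.940608 = 310.99723776 now; the acquirer offers that and keeps 489.00276224.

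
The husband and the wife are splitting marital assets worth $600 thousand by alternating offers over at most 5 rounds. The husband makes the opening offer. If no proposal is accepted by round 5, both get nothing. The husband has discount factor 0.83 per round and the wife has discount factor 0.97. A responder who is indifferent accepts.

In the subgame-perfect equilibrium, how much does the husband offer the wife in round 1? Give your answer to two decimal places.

178.60

Round 5 (the husband proposes): the wife will accept anything ≥ 0, so the husband offers 0 and keeps 600.
Round 4 (the wife proposes): the husband can get 600 next round, worth 0.83 × 600 = 498 now. The wife offers 498 and keeps 600 − 498 = 102.
Round 3 (the husband proposes): the wife can get 102 next round, worth 0.97 × 102 = 98.94 now, so the husband offers 98.94, keeping 501.06.
Round 2 (the wife proposes): the husband can get 501.06 next round, worth 0.83 × 501.06 = 415.8798 now. The wife offers 415.8798 and keeps 600 − 415.8798 = 184.1202.
Round 1 (the husband proposes): the wife can get 184.1202 next round, worth 0.97 × 184.1202 = 178.596594 now; the husband offers that and keeps 421.403406.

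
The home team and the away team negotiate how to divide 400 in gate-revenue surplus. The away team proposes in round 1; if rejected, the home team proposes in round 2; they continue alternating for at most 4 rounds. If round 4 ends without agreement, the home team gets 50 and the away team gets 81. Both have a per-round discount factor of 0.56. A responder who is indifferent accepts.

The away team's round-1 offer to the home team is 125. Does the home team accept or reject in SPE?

Reject

Round 4 (the home team proposes): the away team gets 81 if talks fail, so the home team offers 81 and keeps 319.
Round 3 (the away team proposes): the home team can get 319 next round, worth 0.56 × 319 = 178.64 now; the away team offers that and keeps 221.36.
Round 2 (the home team proposes): the away team can get 221.36 next round, worth 0.56 × 221.36 = 123.9616 now, so the home team offers 123.9616, keeping 276.0384.
So by rejecting in round 1, the home team gets 276.0384 next round, worth 0.56 × 276.0384 = 154.581504 now.
Offer 125 < 154.581504, so the home team rejects.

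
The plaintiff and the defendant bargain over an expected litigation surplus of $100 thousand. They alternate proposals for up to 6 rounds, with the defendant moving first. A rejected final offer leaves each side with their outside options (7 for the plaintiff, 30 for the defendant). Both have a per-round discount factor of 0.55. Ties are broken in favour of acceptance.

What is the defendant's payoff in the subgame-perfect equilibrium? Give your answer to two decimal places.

Round 6 (the plaintiff proposes): the defendant gets 30 if talks fail, so the plaintiff offers 30 and keeps 70.
Round 5 (the defendant proposes): the plaintiff can get 70 next round, worth 0.55 × 70 = 38.5 now. The defendant offers 38.5 and keeps 100 − 38.5 = 61.5.
Round 4 (the plaintiff proposes): the defendant can get 61.5 next round, worth 0.55 × 61.5 = 33.825 now. The plaintiff offers 33.825 and keeps 100 − 33.825 = 66.175.
Round 3 (the defendant proposes): the plaintiff can get 66.175 next round, worth 0.55 × 66.175 = 36.39625 now. The defendant offers 36.39625 and keeps 100 − 36.39625 = 63.60375.
Round 2 (the plaintiff proposes): the defendant can get 63.60375 next round, worth 0.55 × 63.60375 = 34.9820625 now, so the plaintiff offers 34.9820625, keeping 65.0179375.
Round 1 (the defendant proposes): the plaintiff can get 65.0179375 next round, worth 0.55 × 65.0179375 = 35.759865625 now; the defendant offers that and keeps 64.240134375.

64.24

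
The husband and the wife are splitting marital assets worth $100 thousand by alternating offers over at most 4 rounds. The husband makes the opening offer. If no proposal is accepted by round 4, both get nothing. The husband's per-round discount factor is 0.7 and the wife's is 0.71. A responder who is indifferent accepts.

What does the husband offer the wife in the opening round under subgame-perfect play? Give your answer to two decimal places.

56.59

Round 4 (the wife proposes): the husband will accept anything ≥ 0, so the wife offers 0 and keeps 100.
Round 3 (the husband proposes): the wife can get 100 next round, worth 0.71 × 100 = 71 now; the husband offers that and keeps 29.
Round 2 (the wife proposes): the husband can get 29 next round, worth 0.7 × 29 = 20.3 now. The wife offers 20.3 and keeps 100 − 20.3 = 79.7.
Round 1 (the husband proposes): the wife can get 79.7 next round, worth 0.71 × 79.7 = 56.587 now; the husband offers that and keeps 43.413.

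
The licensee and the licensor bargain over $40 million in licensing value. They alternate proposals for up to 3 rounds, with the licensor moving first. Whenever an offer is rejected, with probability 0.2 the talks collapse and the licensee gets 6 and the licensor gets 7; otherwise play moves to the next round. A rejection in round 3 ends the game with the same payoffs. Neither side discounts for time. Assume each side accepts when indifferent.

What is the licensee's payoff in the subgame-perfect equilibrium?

By backward induction:
Round 3 (the licensor proposes): the licensee gets 6 if talks fail, so the licensor offers 6 and keeps 34.
Round 2 (the licensee proposes): rejecting gives the licensor an expected 0.8 × 34 + 0.2 × 7 = 28.6; the licensee offers that and keeps 11.4.
Round 1 (the licensor proposes): rejecting gives the licensee an expected 0.8 × 11.4 + 0.2 × 6 = 10.32, so the licensor offers 10.32, keeping 29.68.

10.32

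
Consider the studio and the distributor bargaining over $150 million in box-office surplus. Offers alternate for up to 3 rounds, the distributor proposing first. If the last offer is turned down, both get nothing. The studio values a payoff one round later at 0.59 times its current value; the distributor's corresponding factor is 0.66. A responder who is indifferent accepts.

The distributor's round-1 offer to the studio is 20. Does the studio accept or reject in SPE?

Round 3 (the distributor proposes): the studio will accept anything ≥ 0, so the distributor offers 0 and keeps 150.
Round 2 (the studio proposes): the distributor can get 150 next round, worth 0.66 × 150 = 99 now. The studio offers 99 and keeps 150 − 99 = 51.
So by rejecting in round 1, the studio gets 51 next round, worth 0.59 × 51 = 30.09 now.
Offer 20 < 30.09, so the studio rejects.

Reject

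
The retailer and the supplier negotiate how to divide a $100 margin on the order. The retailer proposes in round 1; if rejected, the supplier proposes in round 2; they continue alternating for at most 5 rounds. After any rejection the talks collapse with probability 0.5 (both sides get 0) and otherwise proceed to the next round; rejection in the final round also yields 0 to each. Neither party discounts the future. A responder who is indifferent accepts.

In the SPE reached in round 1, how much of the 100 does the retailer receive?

Round 5 (the retailer proposes): the supplier will accept anything ≥ 0, so the retailer offers 0 and keeps 100.
Round 4 (the supplier proposes): rejecting gives the retailer an expected 0.5 × 100 = 50, so the supplier offers 50, keeping 50.
Round 3 (the retailer proposes): rejecting gives the supplier an expected 0.5 × 50 = 25; the retailer offers that and keeps 75.
Round 2 (the supplier proposes): rejecting gives the retailer an expected 0.5 × 75 = 37.5. The supplier offers 37.5 and keeps 100 − 37.5 = 62.5.
Round 1 (the retailer proposes): rejecting gives the supplier an expected 0.5 × 62.5 = 31.25, so the retailer offers 31.25, keeping 68.75.

68.75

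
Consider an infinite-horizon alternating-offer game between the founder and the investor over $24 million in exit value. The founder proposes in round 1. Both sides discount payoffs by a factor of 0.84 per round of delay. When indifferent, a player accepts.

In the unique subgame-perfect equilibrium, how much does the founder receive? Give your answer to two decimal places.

In a stationary SPE each proposer offers the other exactly their discounted continuation value.
If the founder keeps x when proposing and the investor keeps y when proposing, then x = 24 − 0.84y and y = 24 − 0.84x.
Solving: x = 24(1 − 0.84) / (1 − 0.84·0.84) = 3.84 / 0.2944 ≈ 13.0435.
The investor gets 24 − 13.0435 ≈ 10.9565.

13.04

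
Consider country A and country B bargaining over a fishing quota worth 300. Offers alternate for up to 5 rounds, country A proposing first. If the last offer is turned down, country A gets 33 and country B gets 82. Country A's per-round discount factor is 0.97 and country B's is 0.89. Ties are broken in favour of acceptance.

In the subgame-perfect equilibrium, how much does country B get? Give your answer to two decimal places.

Solve by backward induction from round 5.
Round 5 (country A proposes): country B gets 82 if talks fail, so country A offers 82 and keeps 218.
Round 4 (country B proposes): country A can get 218 next round, worth 0.97 × 218 = 211.46 now; country B offers that and keeps 88.54.
Round 3 (country A proposes): country B can get 88.54 next round, worth 0.89 × 88.54 = 78.8006 now, so country A offers 78.8006, keeping 221.1994.
Round 2 (country B proposes): country A can get 221.1994 next round, worth 0.97 × 221.1994 = 214.563418 now. Country B offers 214.563418 and keeps 300 − 214.563418 = 85.436582.
Round 1 (country A proposes): country B can get 85.436582 next round, worth 0.89 × 85.436582 = 76.03855798 now; country A offers that and keeps 223.96144202.

76.04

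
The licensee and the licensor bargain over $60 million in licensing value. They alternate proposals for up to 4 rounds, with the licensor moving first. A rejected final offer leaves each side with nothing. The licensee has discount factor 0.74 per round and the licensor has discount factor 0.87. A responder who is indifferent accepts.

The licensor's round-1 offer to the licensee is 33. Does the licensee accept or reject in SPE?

Reject

Work out the licensee's continuation value if the offer is rejected.
Round 4 (the licensee proposes): the licensor will accept anything ≥ 0, so the licensee offers 0 and keeps 60.
Round 3 (the licensor proposes): the licensee can get 60 next round, worth 0.74 × 60 = 44.4 now; the licensor offers that and keeps 15.6.
Round 2 (the licensee proposes): the licensor can get 15.6 next round, worth 0.87 × 15.6 = 13.572 now. The licensee offers 13.572 and keeps 60 − 13.572 = 46.428.
So by rejecting in round 1, the licensee gets 46.428 next round, worth 0.74 × 46.428 = 34.35672 now.
Offer 33 < 34.35672, so the licensee rejects.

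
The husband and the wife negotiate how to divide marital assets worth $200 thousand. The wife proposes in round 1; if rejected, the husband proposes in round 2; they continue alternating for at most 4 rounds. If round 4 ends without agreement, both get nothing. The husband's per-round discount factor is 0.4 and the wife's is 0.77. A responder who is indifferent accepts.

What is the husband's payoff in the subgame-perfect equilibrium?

Round 4 (the husband proposes): rejection yields 0 for the wife; the husband offers 0 and keeps 200.
Round 3 (the wife proposes): the husband can get 200 next round, worth 0.4 × 200 = 80 now. The wife offers 80 and keeps 200 − 80 = 120.
Round 2 (the husband proposes): the wife can get 120 next round, worth 0.77 × 120 = 92.4 now, so the husband offers 92.4, keeping 107.6.
Round 1 (the wife proposes): the husband can get 107.6 next round, worth 0.4 × 107.6 = 43.04 now; the wife offers that and keeps 156.96.

43.04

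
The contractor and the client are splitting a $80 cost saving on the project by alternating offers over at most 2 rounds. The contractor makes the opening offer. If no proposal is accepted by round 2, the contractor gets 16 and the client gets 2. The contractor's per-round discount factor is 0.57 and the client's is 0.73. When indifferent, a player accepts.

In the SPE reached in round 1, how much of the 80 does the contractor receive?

33.28

Round 2 (the client proposes): the contractor gets 16 if talks fail, so the client offers 16 and keeps 64.
Round 1 (the contractor proposes): the client can get 64 next round, worth 0.73 × 64 = 46.72 now; the contractor offers that and keeps 33.28.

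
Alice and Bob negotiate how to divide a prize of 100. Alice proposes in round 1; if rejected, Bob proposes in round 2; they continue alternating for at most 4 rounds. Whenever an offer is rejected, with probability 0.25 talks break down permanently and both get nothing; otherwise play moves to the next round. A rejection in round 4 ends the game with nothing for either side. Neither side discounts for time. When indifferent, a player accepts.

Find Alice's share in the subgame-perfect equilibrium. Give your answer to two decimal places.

By backward induction:
Round 4 (Bob proposes): rejection yields 0 for Alice; Bob offers 0 and keeps 100.
Round 3 (Alice proposes): rejecting gives Bob an expected 0.75 × 100 = 75. Alice offers 75 and keeps 100 − 75 = 25.
Round 2 (Bob proposes): rejecting gives Alice an expected 0.75 × 25 = 18.75. Bob offers 18.75 and keeps 100 − 18.75 = 81.25.
Round 1 (Alice proposes): rejecting gives Bob an expected 0.75 × 81.25 = 60.9375. Alice offers 60.9375 and keeps 100 − 60.9375 = 39.0625.

39.06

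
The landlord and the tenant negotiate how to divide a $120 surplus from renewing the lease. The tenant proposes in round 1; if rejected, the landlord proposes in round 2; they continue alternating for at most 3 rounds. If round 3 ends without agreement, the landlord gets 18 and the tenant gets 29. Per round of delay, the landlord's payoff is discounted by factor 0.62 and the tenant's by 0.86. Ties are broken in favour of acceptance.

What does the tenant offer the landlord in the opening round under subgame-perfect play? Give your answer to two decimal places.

20.01

Work backward from the last round.
Round 3 (the tenant proposes): the landlord gets 18 if talks fail, so the tenant offers 18 and keeps 102.
Round 2 (the landlord proposes): the tenant can get 102 next round, worth 0.86 × 102 = 87.72 now, so the landlord offers 87.72, keeping 32.28.
Round 1 (the tenant proposes): the landlord can get 32.28 next round, worth 0.62 × 32.28 = 20.0136 now. The tenant offers 20.0136 and keeps 120 − 20.0136 = 99.9864.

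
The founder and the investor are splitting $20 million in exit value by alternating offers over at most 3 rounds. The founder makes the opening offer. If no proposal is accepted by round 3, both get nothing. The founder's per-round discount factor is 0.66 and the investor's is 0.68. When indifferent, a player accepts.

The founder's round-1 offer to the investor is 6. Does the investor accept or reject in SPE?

Accept

Round 3 (the founder proposes): the investor will accept anything ≥ 0, so the founder offers 0 and keeps 20.
Round 2 (the investor proposes): the founder can get 20 next round, worth 0.66 × 20 = 13.2 now; the investor offers that and keeps 6.8.
So by rejecting in round 1, the investor gets 6.8 next round, worth 0.68 × 6.8 = 4.624 now.
Offer 6 ≥ 4.624, so the investor accepts.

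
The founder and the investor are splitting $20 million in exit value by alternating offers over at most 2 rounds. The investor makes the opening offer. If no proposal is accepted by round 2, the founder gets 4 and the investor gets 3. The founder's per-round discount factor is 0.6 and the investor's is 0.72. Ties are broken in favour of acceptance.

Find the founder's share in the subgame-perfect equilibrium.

Round 2 (the founder proposes): the investor gets 3 if talks fail, so the founder offers 3 and keeps 17.
Round 1 (the investor proposes): the founder can get 17 next round, worth 0.6 × 17 = 10.2 now. The investor offers 10.2 and keeps 20 − 10.2 = 9.8.

10.2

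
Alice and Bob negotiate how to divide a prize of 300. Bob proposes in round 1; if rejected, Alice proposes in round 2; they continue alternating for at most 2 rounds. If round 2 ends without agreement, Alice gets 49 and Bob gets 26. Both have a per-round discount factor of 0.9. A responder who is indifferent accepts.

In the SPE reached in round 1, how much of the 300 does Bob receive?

Round 2 (Alice proposes): Bob gets 26 if talks fail, so Alice offers 26 and keeps 274.
Round 1 (Bob proposes): Alice can get 274 next round, worth 0.9 × 274 = 246.6 now. Bob offers 246.6 and keeps 300 − 246.6 = 53.4.

53.4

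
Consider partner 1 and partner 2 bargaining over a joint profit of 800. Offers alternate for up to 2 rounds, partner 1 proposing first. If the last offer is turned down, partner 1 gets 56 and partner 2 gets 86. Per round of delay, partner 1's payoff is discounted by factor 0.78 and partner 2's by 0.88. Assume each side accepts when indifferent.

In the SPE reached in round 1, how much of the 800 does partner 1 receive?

145.28

Round 2 (partner 2 proposes): partner 1 gets 56 if talks fail, so partner 2 offers 56 and keeps 744.
Round 1 (partner 1 proposes): partner 2 can get 744 next round, worth 0.88 × 744 = 654.72 now; partner 1 offers that and keeps 145.28.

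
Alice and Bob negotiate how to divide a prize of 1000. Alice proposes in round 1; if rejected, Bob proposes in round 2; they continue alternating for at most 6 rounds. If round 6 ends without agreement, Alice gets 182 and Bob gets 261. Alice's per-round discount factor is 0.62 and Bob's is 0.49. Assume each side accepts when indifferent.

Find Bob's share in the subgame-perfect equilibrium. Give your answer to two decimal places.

279.76

Round 6 (Bob proposes): Alice gets 182 if talks fail, so Bob offers 182 and keeps 818.
Round 5 (Alice proposes): Bob can get 818 next round, worth 0.49 × 818 = 400.82 now; Alice offers that and keeps 599.18.
Round 4 (Bob proposes): Alice can get 599.18 next round, worth 0.62 × 599.18 = 371.4916 now. Bob offers 371.4916 and keeps 1000 − 371.4916 = 628.5084.
Round 3 (Alice proposes): Bob can get 628.5084 next round, worth 0.49 × 628.5084 = 307.969116 now; Alice offers that and keeps 692.030884.
Round 2 (Bob proposes): Alice can get 692.030884 next round, worth 0.62 × 692.030884 = 429.05914808 now, so Bob offers 429.05914808, keeping 570.94085192.
Round 1 (Alice proposes): Bob can get 570.94085192 next round, worth 0.49 × 570.94085192 = 279.7610174408 now, so Alice offers 279.7610174408, keeping 720.2389825592.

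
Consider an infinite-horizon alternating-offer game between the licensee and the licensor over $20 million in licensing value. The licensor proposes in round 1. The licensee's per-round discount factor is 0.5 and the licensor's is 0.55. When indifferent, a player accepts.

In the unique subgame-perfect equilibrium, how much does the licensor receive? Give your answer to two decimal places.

When the licensor proposes, the licensee accepts any offer worth at least 0.5 times what the licensee would get by proposing next round; and vice versa.
This gives x = 20 − 0.5y and y = 20 − 0.55x, where x and y are each side's share when it proposes.
Hence (1 − 0.5·0.55)x = 20(1 − 0.5), i.e. 0.725·x = 10.
x ≈ 13.7931; the licensee's share is 20 − x ≈ 6.2069.

13.79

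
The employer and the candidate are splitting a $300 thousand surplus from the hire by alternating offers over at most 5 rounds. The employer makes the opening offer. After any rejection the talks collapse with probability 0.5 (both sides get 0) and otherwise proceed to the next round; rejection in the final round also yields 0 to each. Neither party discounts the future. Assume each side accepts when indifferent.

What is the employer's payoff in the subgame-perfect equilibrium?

By backward induction:
Round 5 (the employer proposes): the candidate will accept anything ≥ 0, so the employer offers 0 and keeps 300.
Round 4 (the candidate proposes): rejecting gives the employer an expected 0.5 × 300 = 150; the candidate offers that and keeps 150.
Round 3 (the employer proposes): rejecting gives the candidate an expected 0.5 × 150 = 75, so the employer offers 75, keeping 225.
Round 2 (the candidate proposes): rejecting gives the employer an expected 0.5 × 225 = 112.5; the candidate offers that and keeps 187.5.
Round 1 (the employer proposes): rejecting gives the candidate an expected 0.5 × 187.5 = 93.75. The employer offers 93.75 and keeps 300 − 93.75 = 206.25.

206.25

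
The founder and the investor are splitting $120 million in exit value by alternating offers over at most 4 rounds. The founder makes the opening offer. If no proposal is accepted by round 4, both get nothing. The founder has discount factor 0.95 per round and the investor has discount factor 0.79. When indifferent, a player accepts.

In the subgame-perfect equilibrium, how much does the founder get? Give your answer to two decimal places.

44.11

Round 4 (the investor proposes): the founder will accept anything ≥ 0, so the investor offers 0 and keeps 120.
Round 3 (the founder proposes): the investor can get 120 next round, worth 0.79 × 120 = 94.8 now, so the founder offers 94.8, keeping 25.2.
Round 2 (the investor proposes): the founder can get 25.2 next round, worth 0.95 × 25.2 = 23.94 now; the investor offers that and keeps 96.06.
Round 1 (the founder proposes): the investor can get 96.06 next round, worth 0.79 × 96.06 = 75.8874 now; the founder offers that and keeps 44.1126.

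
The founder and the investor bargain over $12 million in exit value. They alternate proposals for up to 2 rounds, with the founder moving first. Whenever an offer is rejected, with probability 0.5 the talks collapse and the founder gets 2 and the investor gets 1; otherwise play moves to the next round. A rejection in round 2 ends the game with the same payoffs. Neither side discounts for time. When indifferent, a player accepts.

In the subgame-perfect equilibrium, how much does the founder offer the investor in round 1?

Round 2 (the investor proposes): the founder gets 2 if talks fail, so the investor offers 2 and keeps 10.
Round 1 (the founder proposes): rejecting gives the investor an expected 0.5 × 10 + 0.5 × 1 = 5.5; the founder offers that and keeps 6.5.

5.5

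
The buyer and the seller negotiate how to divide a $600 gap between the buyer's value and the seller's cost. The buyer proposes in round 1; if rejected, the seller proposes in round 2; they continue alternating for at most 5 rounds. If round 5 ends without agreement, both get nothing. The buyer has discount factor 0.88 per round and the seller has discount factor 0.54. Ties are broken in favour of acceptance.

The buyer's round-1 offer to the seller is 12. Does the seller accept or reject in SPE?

Reject

Work out the seller's continuation value if the offer is rejected.
Round 5 (the buyer proposes): rejection yields 0 for the seller; the buyer offers 0 and keeps 600.
Round 4 (the seller proposes): the buyer can get 600 next round, worth 0.88 × 600 = 528 now, so the seller offers 528, keeping 72.
Round 3 (the buyer proposes): the seller can get 72 next round, worth 0.54 × 72 = 38.88 now, so the buyer offers 38.88, keeping 561.12.
Round 2 (the seller proposes): the buyer can get 561.12 next round, worth 0.88 × 561.12 = 493.7856 now; the seller offers that and keeps 106.2144.
So by rejecting in round 1, the seller gets 106.2144 next round, worth 0.54 × 106.2144 = 57.355776 now.
Offer 12 < 57.355776, so the seller rejects.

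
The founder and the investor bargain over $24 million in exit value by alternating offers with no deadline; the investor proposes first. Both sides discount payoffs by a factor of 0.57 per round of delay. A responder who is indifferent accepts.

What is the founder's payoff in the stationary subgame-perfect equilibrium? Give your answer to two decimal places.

8.71

Let x be the investor's share when the investor proposes and y be the founder's share when the founder proposes.
The founder accepts iff offered ≥ 0.57·y, so x = 24 − 0.57y. Symmetrically y = 24 − 0.57x.
Substituting: x = 24 − 0.57(24 − 0.57x), giving x(1 − 0.57·0.57) = 24(1 − 0.57).
So x = 24 × 0.43 / 0.6751 ≈ 15.2866, and the founder receives 24 − x ≈ 8.7134.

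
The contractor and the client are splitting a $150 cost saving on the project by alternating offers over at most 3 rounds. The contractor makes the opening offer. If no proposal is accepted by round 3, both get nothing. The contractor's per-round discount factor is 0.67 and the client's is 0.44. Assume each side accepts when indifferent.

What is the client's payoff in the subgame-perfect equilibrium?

Solve by backward induction from round 3.
Round 3 (the contractor proposes): the client will accept anything ≥ 0, so the contractor offers 0 and keeps 150.
Round 2 (the client proposes): the contractor can get 150 next round, worth 0.67 × 150 = 100.5 now; the client offers that and keeps 49.5.
Round 1 (the contractor proposes): the client can get 49.5 next round, worth 0.44 × 49.5 = 21.78 now. The contractor offers 21.78 and keeps 150 − 21.78 = 128.22.

21.78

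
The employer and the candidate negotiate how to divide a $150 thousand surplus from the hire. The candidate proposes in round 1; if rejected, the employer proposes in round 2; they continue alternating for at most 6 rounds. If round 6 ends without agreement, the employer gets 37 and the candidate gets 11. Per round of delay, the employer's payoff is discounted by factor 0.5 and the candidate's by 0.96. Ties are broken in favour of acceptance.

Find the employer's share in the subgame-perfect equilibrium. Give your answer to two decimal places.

20.45

Work backward from the last round.
Round 6 (the employer proposes): the candidate gets 11 if talks fail, so the employer offers 11 and keeps 139.
Round 5 (the candidate proposes): the employer can get 139 next round, worth 0.5 × 139 = 69.5 now. The candidate offers 69.5 and keeps 150 − 69.5 = 80.5.
Round 4 (the employer proposes): the candidate can get 80.5 next round, worth 0.96 × 80.5 = 77.28 now; the employer offers that and keeps 72.72.
Round 3 (the candidate proposes): the employer can get 72.72 next round, worth 0.5 × 72.72 = 36.36 now, so the candidate offers 36.36, keeping 113.64.
Round 2 (the employer proposes): the candidate can get 113.64 next round, worth 0.96 × 113.64 = 109.0944 now; the employer offers that and keeps 40.9056.
Round 1 (the candidate proposes): the employer can get 40.9056 next round, worth 0.5 × 40.9056 = 20.4528 now; the candidate offers that and keeps 129.5472.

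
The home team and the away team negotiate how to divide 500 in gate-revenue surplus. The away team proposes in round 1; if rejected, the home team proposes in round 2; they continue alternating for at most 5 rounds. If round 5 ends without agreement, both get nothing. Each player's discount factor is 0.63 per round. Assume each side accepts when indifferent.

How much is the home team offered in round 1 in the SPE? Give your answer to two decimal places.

162.81

Work backward from the last round.
Round 5 (the away team proposes): the home team will accept anything ≥ 0, so the away team offers 0 and keeps 500.
Round 4 (the home team proposes): the away team can get 500 next round, worth 0.63 × 500 = 315 now; the home team offers that and keeps 185.
Round 3 (the away team proposes): the home team can get 185 next round, worth 0.63 × 185 = 116.55 now, so the away team offers 116.55, keeping 383.45.
Round 2 (the home team proposes): the away team can get 383.45 next round, worth 0.63 × 383.45 = 241.5735 now, so the home team offers 241.5735, keeping 258.4265.
Round 1 (the away team proposes): the home team can get 258.4265 next round, worth 0.63 × 258.4265 = 162.808695 now. The away team offers 162.808695 and keeps 500 − 162.808695 = 337.191305.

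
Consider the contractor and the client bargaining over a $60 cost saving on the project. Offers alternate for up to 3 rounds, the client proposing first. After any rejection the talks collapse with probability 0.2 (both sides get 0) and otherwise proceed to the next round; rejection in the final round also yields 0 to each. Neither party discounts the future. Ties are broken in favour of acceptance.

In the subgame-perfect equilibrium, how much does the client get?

50.4

Round 3 (the client proposes): the contractor will accept anything ≥ 0, so the client offers 0 and keeps 60.
Round 2 (the contractor proposes): rejecting gives the client an expected 0.8 × 60 = 48. The contractor offers 48 and keeps 60 − 48 = 12.
Round 1 (the client proposes): rejecting gives the contractor an expected 0.8 × 12 = 9.6, so the client offers 9.6, keeping 50.4.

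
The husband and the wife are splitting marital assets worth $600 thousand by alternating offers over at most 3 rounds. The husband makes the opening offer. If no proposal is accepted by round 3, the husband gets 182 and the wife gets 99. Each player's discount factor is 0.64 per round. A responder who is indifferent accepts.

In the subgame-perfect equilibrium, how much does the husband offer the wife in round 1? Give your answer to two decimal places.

Round 3 (the husband proposes): the wife gets 99 if talks fail, so the husband offers 99 and keeps 501.
Round 2 (the wife proposes): the husband can get 501 next round, worth 0.64 × 501 = 320.64 now; the wife offers that and keeps 279.36.
Round 1 (the husband proposes): the wife can get 279.36 next round, worth 0.64 × 279.36 = 178.7904 now; the husband offers that and keeps 421.2096.

178.79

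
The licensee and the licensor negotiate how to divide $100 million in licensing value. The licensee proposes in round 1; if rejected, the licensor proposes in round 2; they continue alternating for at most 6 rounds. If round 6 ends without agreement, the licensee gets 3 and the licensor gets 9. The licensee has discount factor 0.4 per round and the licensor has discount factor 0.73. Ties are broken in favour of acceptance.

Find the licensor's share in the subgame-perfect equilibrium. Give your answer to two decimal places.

Work backward from the last round.
Round 6 (the licensor proposes): the licensee gets 3 if talks fail, so the licensor offers 3 and keeps 97.
Round 5 (the licensee proposes): the licensor can get 97 next round, worth 0.73 × 97 = 70.81 now. The licensee offers 70.81 and keeps 100 − 70.81 = 29.19.
Round 4 (the licensor proposes): the licensee can get 29.19 next round, worth 0.4 × 29.19 = 11.676 now; the licensor offers that and keeps 88.324.
Round 3 (the licensee proposes): the licensor can get 88.324 next round, worth 0.73 × 88.324 = 64.47652 now. The licensee offers 64.47652 and keeps 100 − 64.47652 = 35.52348.
Round 2 (the licensor proposes): the licensee can get 35.52348 next round, worth 0.4 × 35.52348 = 14.209392 now; the licensor offers that and keeps 85.790608.
Round 1 (the licensee proposes): the licensor can get 85.790608 next round, worth 0.73 × 85.790608 = 62.62714384 now. The licensee offers 62.62714384 and keeps 100 − 62.62714384 = 37.37285616.

62.63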